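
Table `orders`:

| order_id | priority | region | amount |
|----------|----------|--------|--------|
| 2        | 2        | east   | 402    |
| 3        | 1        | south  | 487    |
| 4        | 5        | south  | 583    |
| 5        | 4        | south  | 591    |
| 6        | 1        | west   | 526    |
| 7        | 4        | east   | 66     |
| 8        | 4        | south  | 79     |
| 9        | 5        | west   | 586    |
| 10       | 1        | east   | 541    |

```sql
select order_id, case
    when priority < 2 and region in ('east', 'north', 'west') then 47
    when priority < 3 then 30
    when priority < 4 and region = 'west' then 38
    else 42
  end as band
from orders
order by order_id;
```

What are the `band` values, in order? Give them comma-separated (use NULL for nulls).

30, 30, 42, 42, 47, 42, 42, 42, 47

order_id=2: priority < 3 → 30
order_id=3: priority < 3 → 30
order_id=4: ELSE → 42
order_id=5: ELSE → 42
order_id=6: priority < 2 and region in ('east', 'north', 'west') → 47
order_id=7: ELSE → 42
order_id=8: ELSE → 42
order_id=9: ELSE → 42
order_id=10: priority < 2 and region in ('east', 'north', 'west') → 47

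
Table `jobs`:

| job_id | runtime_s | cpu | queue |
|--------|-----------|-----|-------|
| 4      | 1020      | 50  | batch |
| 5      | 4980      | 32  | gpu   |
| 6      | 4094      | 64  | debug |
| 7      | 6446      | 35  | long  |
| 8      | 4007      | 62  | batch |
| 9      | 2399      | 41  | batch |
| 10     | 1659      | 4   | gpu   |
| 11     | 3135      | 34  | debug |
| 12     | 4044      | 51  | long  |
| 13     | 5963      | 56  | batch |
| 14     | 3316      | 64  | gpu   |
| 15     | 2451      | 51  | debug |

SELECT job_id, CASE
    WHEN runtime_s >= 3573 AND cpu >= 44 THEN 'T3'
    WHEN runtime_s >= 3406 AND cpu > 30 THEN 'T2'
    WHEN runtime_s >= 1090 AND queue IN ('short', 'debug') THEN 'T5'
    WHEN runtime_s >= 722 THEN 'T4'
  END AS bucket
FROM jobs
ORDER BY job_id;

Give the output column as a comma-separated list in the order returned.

job_id=4: runtime_s >= 722 → T4
job_id=5: runtime_s >= 3406 AND cpu > 30 → T2
job_id=6: runtime_s >= 3573 AND cpu >= 44 → T3
job_id=7: runtime_s >= 3406 AND cpu > 30 → T2
job_id=8: runtime_s >= 3573 AND cpu >= 44 → T3
job_id=9: runtime_s >= 722 → T4
job_id=10: runtime_s >= 722 → T4
job_id=11: runtime_s >= 1090 AND queue IN ('short', 'debug') → T5
job_id=12: runtime_s >= 3573 AND cpu >= 44 → T3
job_id=13: runtime_s >= 3573 AND cpu >= 44 → T3
job_id=14: runtime_s >= 722 → T4
job_id=15: runtime_s >= 1090 AND queue IN ('short', 'debug') → T5

T4, T2, T3, T2, T3, T4, T4, T5, T3, T3, T4, T5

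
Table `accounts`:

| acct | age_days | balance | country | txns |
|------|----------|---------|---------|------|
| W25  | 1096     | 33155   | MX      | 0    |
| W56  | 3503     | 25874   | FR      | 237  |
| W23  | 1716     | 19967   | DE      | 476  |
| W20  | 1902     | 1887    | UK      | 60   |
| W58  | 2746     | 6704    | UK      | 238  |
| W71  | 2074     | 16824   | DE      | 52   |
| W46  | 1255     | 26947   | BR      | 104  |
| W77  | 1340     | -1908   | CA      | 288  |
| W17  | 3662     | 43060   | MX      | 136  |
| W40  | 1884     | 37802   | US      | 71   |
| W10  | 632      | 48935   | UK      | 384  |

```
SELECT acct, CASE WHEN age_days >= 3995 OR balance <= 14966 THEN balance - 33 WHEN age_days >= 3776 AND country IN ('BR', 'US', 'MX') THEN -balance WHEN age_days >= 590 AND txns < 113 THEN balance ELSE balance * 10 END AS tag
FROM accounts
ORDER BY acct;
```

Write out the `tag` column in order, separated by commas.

acct=W10: ELSE → 489350
acct=W17: ELSE → 430600
acct=W20: age_days >= 3995 OR balance <= 14966 → 1854
acct=W23: ELSE → 199670
acct=W25: age_days >= 590 AND txns < 113 → 33155
acct=W40: age_days >= 590 AND txns < 113 → 37802
acct=W46: age_days >= 590 AND txns < 113 → 26947
acct=W56: ELSE → 258740
acct=W58: age_days >= 3995 OR balance <= 14966 → 6671
acct=W71: age_days >= 590 AND txns < 113 → 16824
acct=W77: age_days >= 3995 OR balance <= 14966 → -1941

489350, 430600, 1854, 199670, 33155, 37802, 26947, 258740, 6671, 16824, -1941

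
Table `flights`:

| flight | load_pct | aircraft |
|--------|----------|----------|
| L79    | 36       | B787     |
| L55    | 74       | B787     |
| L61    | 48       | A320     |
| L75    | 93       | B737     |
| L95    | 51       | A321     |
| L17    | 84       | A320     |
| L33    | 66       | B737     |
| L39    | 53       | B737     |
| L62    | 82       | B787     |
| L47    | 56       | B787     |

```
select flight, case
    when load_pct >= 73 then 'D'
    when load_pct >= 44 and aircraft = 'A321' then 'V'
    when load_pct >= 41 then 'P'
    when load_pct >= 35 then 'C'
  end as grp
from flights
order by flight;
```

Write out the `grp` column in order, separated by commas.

flight=L17: load_pct >= 73 → D
flight=L33: load_pct >= 41 → P
flight=L39: load_pct >= 41 → P
flight=L47: load_pct >= 41 → P
flight=L55: load_pct >= 73 → D
flight=L61: load_pct >= 41 → P
flight=L62: load_pct >= 73 → D
flight=L75: load_pct >= 73 → D
flight=L79: load_pct >= 35 → C
flight=L95: load_pct >= 44 and aircraft = 'A321' → V

D, P, P, P, D, P, D, D, C, V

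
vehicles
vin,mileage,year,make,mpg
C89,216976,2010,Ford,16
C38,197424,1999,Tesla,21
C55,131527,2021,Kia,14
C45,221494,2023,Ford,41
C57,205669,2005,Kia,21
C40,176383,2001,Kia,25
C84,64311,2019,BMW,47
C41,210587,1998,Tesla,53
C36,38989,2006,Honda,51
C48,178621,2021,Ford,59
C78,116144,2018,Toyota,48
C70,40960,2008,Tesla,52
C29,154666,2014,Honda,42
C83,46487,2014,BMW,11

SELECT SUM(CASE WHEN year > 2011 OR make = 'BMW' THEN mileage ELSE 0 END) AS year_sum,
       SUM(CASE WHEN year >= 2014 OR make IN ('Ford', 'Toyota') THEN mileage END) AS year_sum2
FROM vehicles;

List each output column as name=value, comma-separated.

[year_sum: year > 2011 OR make = 'BMW']
vin=C89: ✗
vin=C38: ✗
vin=C55: ✓ → 131527
vin=C45: ✓ → 221494
vin=C57: ✗
vin=C40: ✗
vin=C84: ✓ → 64311
vin=C41: ✗
vin=C36: ✗
vin=C48: ✓ → 178621
vin=C78: ✓ → 116144
vin=C70: ✗
vin=C29: ✓ → 154666
vin=C83: ✓ → 46487
year_sum = 131527 + 221494 + 64311 + 178621 + 116144 + 154666 + 46487 = 913250
—
[year_sum2: year >= 2014 OR make IN ('Ford', 'Toyota')]
vin=C89: ✓ → 216976
vin=C38: ✗
vin=C55: ✓ → 131527
vin=C45: ✓ → 221494
vin=C57: ✗
vin=C40: ✗
vin=C84: ✓ → 64311
vin=C41: ✗
vin=C36: ✗
vin=C48: ✓ → 178621
vin=C78: ✓ → 116144
vin=C70: ✗
vin=C29: ✓ → 154666
vin=C83: ✓ → 46487
year_sum2 = 216976 + 131527 + 221494 + 64311 + 178621 + 116144 + 154666 + 46487 = 1130226

year_sum=913250, year_sum2=1130226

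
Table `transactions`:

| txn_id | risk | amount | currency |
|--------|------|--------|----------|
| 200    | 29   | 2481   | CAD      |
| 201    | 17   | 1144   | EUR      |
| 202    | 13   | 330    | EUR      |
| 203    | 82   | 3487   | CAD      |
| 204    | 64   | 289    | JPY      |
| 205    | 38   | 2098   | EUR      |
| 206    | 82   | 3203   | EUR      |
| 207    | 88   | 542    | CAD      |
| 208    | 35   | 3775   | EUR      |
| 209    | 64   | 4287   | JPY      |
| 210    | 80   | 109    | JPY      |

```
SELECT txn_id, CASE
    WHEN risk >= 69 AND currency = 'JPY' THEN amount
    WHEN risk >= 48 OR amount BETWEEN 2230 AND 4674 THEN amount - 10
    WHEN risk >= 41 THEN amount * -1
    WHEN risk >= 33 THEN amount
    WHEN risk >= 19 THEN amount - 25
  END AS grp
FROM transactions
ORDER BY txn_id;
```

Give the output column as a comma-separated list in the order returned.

txn_id=200: risk >= 48 OR amount BETWEEN 2230 AND 4674 → 2471
txn_id=201: (no match → NULL) → NULL
txn_id=202: (no match → NULL) → NULL
txn_id=203: risk >= 48 OR amount BETWEEN 2230 AND 4674 → 3477
txn_id=204: risk >= 48 OR amount BETWEEN 2230 AND 4674 → 279
txn_id=205: risk >= 33 → 2098
txn_id=206: risk >= 48 OR amount BETWEEN 2230 AND 4674 → 3193
txn_id=207: risk >= 48 OR amount BETWEEN 2230 AND 4674 → 532
txn_id=208: risk >= 48 OR amount BETWEEN 2230 AND 4674 → 3765
txn_id=209: risk >= 48 OR amount BETWEEN 2230 AND 4674 → 4277
txn_id=210: risk >= 69 AND currency = 'JPY' → 109

2471, NULL, NULL, 3477, 279, 2098, 3193, 532, 3765, 4277, 109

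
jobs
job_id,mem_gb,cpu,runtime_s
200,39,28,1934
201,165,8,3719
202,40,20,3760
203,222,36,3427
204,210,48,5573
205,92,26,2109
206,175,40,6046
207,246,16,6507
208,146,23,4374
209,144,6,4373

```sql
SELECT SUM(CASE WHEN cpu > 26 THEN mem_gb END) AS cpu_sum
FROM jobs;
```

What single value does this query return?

646

job_id=200: ✓ → 39
job_id=201: ✗
job_id=202: ✗
job_id=203: ✓ → 222
job_id=204: ✓ → 210
job_id=205: ✗
job_id=206: ✓ → 175
job_id=207: ✗
job_id=208: ✗
job_id=209: ✗
cpu_sum = 39 + 222 + 210 + 175 = 646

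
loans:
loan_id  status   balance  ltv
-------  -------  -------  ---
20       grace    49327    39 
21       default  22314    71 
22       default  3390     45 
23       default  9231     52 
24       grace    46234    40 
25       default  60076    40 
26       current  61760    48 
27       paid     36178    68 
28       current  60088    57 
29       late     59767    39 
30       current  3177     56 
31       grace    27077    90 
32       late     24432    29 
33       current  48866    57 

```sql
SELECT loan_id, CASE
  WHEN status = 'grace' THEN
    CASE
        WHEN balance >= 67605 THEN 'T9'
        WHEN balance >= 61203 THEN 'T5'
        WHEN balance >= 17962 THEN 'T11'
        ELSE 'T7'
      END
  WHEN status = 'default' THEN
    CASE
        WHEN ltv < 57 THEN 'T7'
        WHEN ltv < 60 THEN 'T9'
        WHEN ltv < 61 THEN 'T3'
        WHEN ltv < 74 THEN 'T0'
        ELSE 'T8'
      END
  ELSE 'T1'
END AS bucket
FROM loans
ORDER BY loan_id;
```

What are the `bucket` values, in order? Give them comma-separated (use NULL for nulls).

T11, T0, T7, T7, T11, T7, T1, T1, T1, T1, T1, T11, T1, T1

loan_id=20: status='grace' → inner[balance >= 17962] → T11
loan_id=21: status='default' → inner[ltv < 74] → T0
loan_id=22: status='default' → inner[ltv < 57] → T7
loan_id=23: status='default' → inner[ltv < 57] → T7
loan_id=24: status='grace' → inner[balance >= 17962] → T11
loan_id=25: status='default' → inner[ltv < 57] → T7
loan_id=26: status='current' → outer ELSE → T1
loan_id=27: status='paid' → outer ELSE → T1
loan_id=28: status='current' → outer ELSE → T1
loan_id=29: status='late' → outer ELSE → T1
loan_id=30: status='current' → outer ELSE → T1
loan_id=31: status='grace' → inner[balance >= 17962] → T11
loan_id=32: status='late' → outer ELSE → T1
loan_id=33: status='current' → outer ELSE → T1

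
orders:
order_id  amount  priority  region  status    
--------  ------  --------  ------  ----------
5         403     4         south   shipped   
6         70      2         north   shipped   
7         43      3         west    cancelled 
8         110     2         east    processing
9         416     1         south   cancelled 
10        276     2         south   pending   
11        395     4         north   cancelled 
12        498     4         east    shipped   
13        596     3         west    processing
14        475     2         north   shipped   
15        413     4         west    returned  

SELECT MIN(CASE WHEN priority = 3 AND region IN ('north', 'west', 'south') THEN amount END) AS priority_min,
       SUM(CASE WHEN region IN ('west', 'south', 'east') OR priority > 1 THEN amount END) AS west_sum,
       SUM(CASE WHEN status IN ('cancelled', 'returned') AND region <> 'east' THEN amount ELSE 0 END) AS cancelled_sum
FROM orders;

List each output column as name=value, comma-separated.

[priority_min: priority = 3 AND region IN ('north', 'west', 'south')]
order_id=5: ✗
order_id=6: ✗
order_id=7: ✓ → 43
order_id=8: ✗
order_id=9: ✗
order_id=10: ✗
order_id=11: ✗
order_id=12: ✗
order_id=13: ✓ → 596
order_id=14: ✗
order_id=15: ✗
priority_min = MIN(43, 596) = 43
—
[west_sum: region IN ('west', 'south', 'east') OR priority > 1]
order_id=5: ✓ → 403
order_id=6: ✓ → 70
order_id=7: ✓ → 43
order_id=8: ✓ → 110
order_id=9: ✓ → 416
order_id=10: ✓ → 276
order_id=11: ✓ → 395
order_id=12: ✓ → 498
order_id=13: ✓ → 596
order_id=14: ✓ → 475
order_id=15: ✓ → 413
west_sum = 403 + 70 + 43 + 110 + 416 + 276 + 395 + 498 + 596 + 475 + 413 = 3695
—
[cancelled_sum: status IN ('cancelled', 'returned') AND region <> 'east']
order_id=5: ✗
order_id=6: ✗
order_id=7: ✓ → 43
order_id=8: ✗
order_id=9: ✓ → 416
order_id=10: ✗
order_id=11: ✓ → 395
order_id=12: ✗
order_id=13: ✗
order_id=14: ✗
order_id=15: ✓ → 413
cancelled_sum = 43 + 416 + 395 + 413 = 1267

priority_min=43, west_sum=3695, cancelled_sum=1267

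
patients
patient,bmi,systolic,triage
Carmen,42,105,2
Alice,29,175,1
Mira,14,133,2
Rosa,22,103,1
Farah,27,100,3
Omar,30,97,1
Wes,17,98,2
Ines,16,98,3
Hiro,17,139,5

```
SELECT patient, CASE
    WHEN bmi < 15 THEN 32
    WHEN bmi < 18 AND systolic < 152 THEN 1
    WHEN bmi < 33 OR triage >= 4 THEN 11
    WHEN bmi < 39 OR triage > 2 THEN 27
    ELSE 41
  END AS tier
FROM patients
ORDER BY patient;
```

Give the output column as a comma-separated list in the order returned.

11, 41, 11, 1, 1, 32, 11, 11, 1

patient=Alice: bmi < 33 OR triage >= 4 → 11
patient=Carmen: ELSE → 41
patient=Farah: bmi < 33 OR triage >= 4 → 11
patient=Hiro: bmi < 18 AND systolic < 152 → 1
patient=Ines: bmi < 18 AND systolic < 152 → 1
patient=Mira: bmi < 15 → 32
patient=Omar: bmi < 33 OR triage >= 4 → 11
patient=Rosa: bmi < 33 OR triage >= 4 → 11
patient=Wes: bmi < 18 AND systolic < 152 → 1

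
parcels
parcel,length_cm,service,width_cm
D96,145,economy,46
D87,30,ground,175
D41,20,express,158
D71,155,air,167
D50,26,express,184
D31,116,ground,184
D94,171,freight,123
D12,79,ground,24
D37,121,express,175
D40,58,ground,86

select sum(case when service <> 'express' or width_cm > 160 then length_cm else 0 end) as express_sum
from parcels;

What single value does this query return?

parcel=D96: ✓ → 145
parcel=D87: ✓ → 30
parcel=D41: ✗
parcel=D71: ✓ → 155
parcel=D50: ✓ → 26
parcel=D31: ✓ → 116
parcel=D94: ✓ → 171
parcel=D12: ✓ → 79
parcel=D37: ✓ → 121
parcel=D40: ✓ → 58
express_sum = 145 + 30 + 155 + 26 + 116 + 171 + 79 + 121 + 58 = 901

901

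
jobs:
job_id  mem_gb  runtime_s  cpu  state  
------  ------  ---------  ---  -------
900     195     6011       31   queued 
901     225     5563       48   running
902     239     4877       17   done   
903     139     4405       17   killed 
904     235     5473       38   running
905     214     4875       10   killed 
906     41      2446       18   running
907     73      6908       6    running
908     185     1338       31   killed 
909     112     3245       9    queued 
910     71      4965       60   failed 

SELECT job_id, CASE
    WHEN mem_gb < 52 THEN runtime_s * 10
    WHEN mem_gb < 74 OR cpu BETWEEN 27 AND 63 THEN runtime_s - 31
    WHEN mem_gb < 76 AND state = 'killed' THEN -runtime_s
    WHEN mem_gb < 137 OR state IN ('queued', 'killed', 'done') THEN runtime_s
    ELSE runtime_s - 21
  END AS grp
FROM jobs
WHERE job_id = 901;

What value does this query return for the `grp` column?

job_id = 901: mem_gb=225, runtime_s=5563, cpu=48, state=running.
mem_gb < 52 → false
mem_gb < 74 OR cpu BETWEEN 27 AND 63 → true → 5532

5532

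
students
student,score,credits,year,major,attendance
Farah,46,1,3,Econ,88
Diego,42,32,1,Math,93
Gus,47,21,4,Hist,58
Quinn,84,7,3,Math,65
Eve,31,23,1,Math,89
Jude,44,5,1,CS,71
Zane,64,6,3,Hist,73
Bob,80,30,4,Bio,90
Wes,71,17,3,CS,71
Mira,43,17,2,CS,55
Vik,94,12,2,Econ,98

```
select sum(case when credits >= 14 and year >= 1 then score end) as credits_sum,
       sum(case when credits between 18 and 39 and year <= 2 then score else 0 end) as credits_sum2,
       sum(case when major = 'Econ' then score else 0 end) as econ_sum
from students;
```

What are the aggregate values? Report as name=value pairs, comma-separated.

[credits_sum: credits >= 14 and year >= 1]
student=Farah: ✗
student=Diego: ✓ → 42
student=Gus: ✓ → 47
student=Quinn: ✗
student=Eve: ✓ → 31
student=Jude: ✗
student=Zane: ✗
student=Bob: ✓ → 80
student=Wes: ✓ → 71
student=Mira: ✓ → 43
student=Vik: ✗
credits_sum = 42 + 47 + 31 + 80 + 71 + 43 = 314
—
[credits_sum2: credits between 18 and 39 and year <= 2]
student=Farah: ✗
student=Diego: ✓ → 42
student=Gus: ✗
student=Quinn: ✗
student=Eve: ✓ → 31
student=Jude: ✗
student=Zane: ✗
student=Bob: ✗
student=Wes: ✗
student=Mira: ✗
student=Vik: ✗
credits_sum2 = 42 + 31 = 73
—
[econ_sum: major = 'Econ']
student=Farah: ✓ → 46
student=Diego: ✗
student=Gus: ✗
student=Quinn: ✗
student=Eve: ✗
student=Jude: ✗
student=Zane: ✗
student=Bob: ✗
student=Wes: ✗
student=Mira: ✗
student=Vik: ✓ → 94
econ_sum = 46 + 94 = 140

credits_sum=314, credits_sum2=73, econ_sum=140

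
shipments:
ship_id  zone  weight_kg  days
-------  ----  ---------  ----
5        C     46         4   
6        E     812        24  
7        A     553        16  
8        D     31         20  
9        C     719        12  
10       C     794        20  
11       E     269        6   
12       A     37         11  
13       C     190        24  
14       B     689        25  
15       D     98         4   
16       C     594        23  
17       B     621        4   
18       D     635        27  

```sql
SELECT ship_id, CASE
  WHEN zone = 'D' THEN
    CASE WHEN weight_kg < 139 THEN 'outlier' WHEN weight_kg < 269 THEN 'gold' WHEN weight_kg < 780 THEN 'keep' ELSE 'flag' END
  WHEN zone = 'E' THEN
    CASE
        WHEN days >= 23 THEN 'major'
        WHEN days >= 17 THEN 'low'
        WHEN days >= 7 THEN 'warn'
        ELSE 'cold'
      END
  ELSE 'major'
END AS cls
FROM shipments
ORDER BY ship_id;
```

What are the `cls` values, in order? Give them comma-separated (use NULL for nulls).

major, major, major, outlier, major, major, cold, major, major, major, outlier, major, major, keep

ship_id=5: zone='C' → outer ELSE → major
ship_id=6: zone='E' → inner[days >= 23] → major
ship_id=7: zone='A' → outer ELSE → major
ship_id=8: zone='D' → inner[weight_kg < 139] → outlier
ship_id=9: zone='C' → outer ELSE → major
ship_id=10: zone='C' → outer ELSE → major
ship_id=11: zone='E' → inner[ELSE] → cold
ship_id=12: zone='A' → outer ELSE → major
ship_id=13: zone='C' → outer ELSE → major
ship_id=14: zone='B' → outer ELSE → major
ship_id=15: zone='D' → inner[weight_kg < 139] → outlier
ship_id=16: zone='C' → outer ELSE → major
ship_id=17: zone='B' → outer ELSE → major
ship_id=18: zone='D' → inner[weight_kg < 780] → keep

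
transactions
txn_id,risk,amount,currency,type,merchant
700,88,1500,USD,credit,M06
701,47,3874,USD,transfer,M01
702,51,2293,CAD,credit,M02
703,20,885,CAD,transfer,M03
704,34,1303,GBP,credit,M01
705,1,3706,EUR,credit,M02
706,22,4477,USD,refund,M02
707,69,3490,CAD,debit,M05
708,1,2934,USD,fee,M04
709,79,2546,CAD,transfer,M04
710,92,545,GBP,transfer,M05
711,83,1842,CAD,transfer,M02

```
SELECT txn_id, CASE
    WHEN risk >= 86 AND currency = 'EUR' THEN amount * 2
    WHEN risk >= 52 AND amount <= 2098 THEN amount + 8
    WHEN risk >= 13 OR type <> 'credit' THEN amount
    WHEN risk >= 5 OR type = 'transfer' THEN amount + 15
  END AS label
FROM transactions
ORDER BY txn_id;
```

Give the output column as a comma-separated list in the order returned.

1508, 3874, 2293, 885, 1303, NULL, 4477, 3490, 2934, 2546, 553, 1850

txn_id=700: risk >= 52 AND amount <= 2098 → 1508
txn_id=701: risk >= 13 OR type <> 'credit' → 3874
txn_id=702: risk >= 13 OR type <> 'credit' → 2293
txn_id=703: risk >= 13 OR type <> 'credit' → 885
txn_id=704: risk >= 13 OR type <> 'credit' → 1303
txn_id=705: (no match → NULL) → NULL
txn_id=706: risk >= 13 OR type <> 'credit' → 4477
txn_id=707: risk >= 13 OR type <> 'credit' → 3490
txn_id=708: risk >= 13 OR type <> 'credit' → 2934
txn_id=709: risk >= 13 OR type <> 'credit' → 2546
txn_id=710: risk >= 52 AND amount <= 2098 → 553
txn_id=711: risk >= 52 AND amount <= 2098 → 1850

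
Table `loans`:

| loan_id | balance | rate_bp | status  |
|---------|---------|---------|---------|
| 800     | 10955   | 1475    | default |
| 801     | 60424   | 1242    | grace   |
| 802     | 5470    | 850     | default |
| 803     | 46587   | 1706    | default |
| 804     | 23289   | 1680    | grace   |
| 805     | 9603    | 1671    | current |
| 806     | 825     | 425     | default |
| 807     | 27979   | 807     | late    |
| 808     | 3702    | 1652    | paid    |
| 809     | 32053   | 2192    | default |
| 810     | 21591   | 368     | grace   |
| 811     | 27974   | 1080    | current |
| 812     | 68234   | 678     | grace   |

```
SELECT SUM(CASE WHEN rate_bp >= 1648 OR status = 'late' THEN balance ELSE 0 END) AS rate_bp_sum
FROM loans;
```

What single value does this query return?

loan_id=800: ✗
loan_id=801: ✗
loan_id=802: ✗
loan_id=803: ✓ → 46587
loan_id=804: ✓ → 23289
loan_id=805: ✓ → 9603
loan_id=806: ✗
loan_id=807: ✓ → 27979
loan_id=808: ✓ → 3702
loan_id=809: ✓ → 32053
loan_id=810: ✗
loan_id=811: ✗
loan_id=812: ✗
rate_bp_sum = 46587 + 23289 + 9603 + 27979 + 3702 + 32053 = 143213

143213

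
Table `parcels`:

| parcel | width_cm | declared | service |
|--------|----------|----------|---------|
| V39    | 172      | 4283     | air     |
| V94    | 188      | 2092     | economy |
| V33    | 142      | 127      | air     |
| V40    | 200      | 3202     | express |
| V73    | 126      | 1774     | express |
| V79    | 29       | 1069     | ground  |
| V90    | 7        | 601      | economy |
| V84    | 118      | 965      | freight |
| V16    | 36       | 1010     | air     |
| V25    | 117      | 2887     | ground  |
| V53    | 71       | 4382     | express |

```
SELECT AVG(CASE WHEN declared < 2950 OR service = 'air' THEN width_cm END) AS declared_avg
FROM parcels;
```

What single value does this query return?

parcel=V39: ✓ → 172
parcel=V94: ✓ → 188
parcel=V33: ✓ → 142
parcel=V40: ✗
parcel=V73: ✓ → 126
parcel=V79: ✓ → 29
parcel=V90: ✓ → 7
parcel=V84: ✓ → 118
parcel=V16: ✓ → 36
parcel=V25: ✓ → 117
parcel=V53: ✗
declared_avg = (172 + 188 + 142 + 126 + 29 + 7 + 118 + 36 + 117) / 9 = 103.8888888889

103.8888888889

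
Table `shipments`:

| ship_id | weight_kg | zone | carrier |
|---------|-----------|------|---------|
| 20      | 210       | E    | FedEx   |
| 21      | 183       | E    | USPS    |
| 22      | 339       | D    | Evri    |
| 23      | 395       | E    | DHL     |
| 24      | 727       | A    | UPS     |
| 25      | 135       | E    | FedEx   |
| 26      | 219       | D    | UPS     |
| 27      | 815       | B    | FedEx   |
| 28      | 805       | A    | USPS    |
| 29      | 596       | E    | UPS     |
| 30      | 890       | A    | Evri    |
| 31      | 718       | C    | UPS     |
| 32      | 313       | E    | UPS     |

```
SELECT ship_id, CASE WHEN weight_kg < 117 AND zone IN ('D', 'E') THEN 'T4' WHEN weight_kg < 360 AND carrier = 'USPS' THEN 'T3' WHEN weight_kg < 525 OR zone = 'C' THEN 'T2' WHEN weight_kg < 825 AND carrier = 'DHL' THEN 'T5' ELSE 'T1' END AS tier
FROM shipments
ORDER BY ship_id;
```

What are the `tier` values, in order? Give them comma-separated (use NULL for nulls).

ship_id=20: weight_kg < 525 OR zone = 'C' → T2
ship_id=21: weight_kg < 360 AND carrier = 'USPS' → T3
ship_id=22: weight_kg < 525 OR zone = 'C' → T2
ship_id=23: weight_kg < 525 OR zone = 'C' → T2
ship_id=24: ELSE → T1
ship_id=25: weight_kg < 525 OR zone = 'C' → T2
ship_id=26: weight_kg < 525 OR zone = 'C' → T2
ship_id=27: ELSE → T1
ship_id=28: ELSE → T1
ship_id=29: ELSE → T1
ship_id=30: ELSE → T1
ship_id=31: weight_kg < 525 OR zone = 'C' → T2
ship_id=32: weight_kg < 525 OR zone = 'C' → T2

T2, T3, T2, T2, T1, T2, T2, T1, T1, T1, T1, T2, T2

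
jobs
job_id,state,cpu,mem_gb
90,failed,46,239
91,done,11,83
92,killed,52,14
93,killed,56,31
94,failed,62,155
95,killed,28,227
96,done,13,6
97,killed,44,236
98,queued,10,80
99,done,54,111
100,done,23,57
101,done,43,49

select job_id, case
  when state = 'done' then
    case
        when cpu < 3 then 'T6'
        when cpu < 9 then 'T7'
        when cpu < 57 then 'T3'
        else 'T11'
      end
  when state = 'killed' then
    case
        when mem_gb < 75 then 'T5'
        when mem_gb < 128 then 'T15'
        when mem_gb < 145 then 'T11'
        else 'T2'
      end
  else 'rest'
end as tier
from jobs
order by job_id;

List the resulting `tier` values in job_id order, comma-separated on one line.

rest, T3, T5, T5, rest, T2, T3, T2, rest, T3, T3, T3

job_id=90: state='failed' → outer ELSE → rest
job_id=91: state='done' → inner[cpu < 57] → T3
job_id=92: state='killed' → inner[mem_gb < 75] → T5
job_id=93: state='killed' → inner[mem_gb < 75] → T5
job_id=94: state='failed' → outer ELSE → rest
job_id=95: state='killed' → inner[ELSE] → T2
job_id=96: state='done' → inner[cpu < 57] → T3
job_id=97: state='killed' → inner[ELSE] → T2
job_id=98: state='queued' → outer ELSE → rest
job_id=99: state='done' → inner[cpu < 57] → T3
job_id=100: state='done' → inner[cpu < 57] → T3
job_id=101: state='done' → inner[cpu < 57] → T3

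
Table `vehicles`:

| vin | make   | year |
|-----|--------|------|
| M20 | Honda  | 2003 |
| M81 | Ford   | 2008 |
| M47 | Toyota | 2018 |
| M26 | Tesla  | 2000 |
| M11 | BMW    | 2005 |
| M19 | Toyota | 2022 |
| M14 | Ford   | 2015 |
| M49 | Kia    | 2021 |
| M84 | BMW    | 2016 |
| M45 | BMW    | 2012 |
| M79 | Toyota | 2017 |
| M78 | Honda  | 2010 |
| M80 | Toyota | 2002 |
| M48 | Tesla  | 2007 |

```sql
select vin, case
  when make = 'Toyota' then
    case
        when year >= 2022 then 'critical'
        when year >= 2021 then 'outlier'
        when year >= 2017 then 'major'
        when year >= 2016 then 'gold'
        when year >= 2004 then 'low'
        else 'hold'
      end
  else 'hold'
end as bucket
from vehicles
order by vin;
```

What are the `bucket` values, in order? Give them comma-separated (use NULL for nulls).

vin=M11: make='BMW' → outer ELSE → hold
vin=M14: make='Ford' → outer ELSE → hold
vin=M19: make='Toyota' → inner[year >= 2022] → critical
vin=M20: make='Honda' → outer ELSE → hold
vin=M26: make='Tesla' → outer ELSE → hold
vin=M45: make='BMW' → outer ELSE → hold
vin=M47: make='Toyota' → inner[year >= 2017] → major
vin=M48: make='Tesla' → outer ELSE → hold
vin=M49: make='Kia' → outer ELSE → hold
vin=M78: make='Honda' → outer ELSE → hold
vin=M79: make='Toyota' → inner[year >= 2017] → major
vin=M80: make='Toyota' → inner[ELSE] → hold
vin=M81: make='Ford' → outer ELSE → hold
vin=M84: make='BMW' → outer ELSE → hold

hold, hold, critical, hold, hold, hold, major, hold, hold, hold, major, hold, hold, hold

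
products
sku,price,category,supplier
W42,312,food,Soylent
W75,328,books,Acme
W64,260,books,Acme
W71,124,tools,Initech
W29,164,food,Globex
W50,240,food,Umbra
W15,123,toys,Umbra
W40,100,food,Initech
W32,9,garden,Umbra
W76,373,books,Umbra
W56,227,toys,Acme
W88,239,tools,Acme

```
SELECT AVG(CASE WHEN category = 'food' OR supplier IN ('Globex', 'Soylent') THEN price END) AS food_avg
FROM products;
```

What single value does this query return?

sku=W42: ✓ → 312
sku=W75: ✗
sku=W64: ✗
sku=W71: ✗
sku=W29: ✓ → 164
sku=W50: ✓ → 240
sku=W15: ✗
sku=W40: ✓ → 100
sku=W32: ✗
sku=W76: ✗
sku=W56: ✗
sku=W88: ✗
food_avg = (312 + 164 + 240 + 100) / 4 = 204

204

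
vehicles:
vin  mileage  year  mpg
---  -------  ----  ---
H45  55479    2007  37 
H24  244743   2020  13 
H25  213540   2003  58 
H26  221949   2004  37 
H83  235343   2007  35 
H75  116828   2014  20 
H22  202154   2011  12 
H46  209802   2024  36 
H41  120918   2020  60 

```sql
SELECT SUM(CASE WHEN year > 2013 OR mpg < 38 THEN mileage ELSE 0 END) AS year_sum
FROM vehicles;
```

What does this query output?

1407216

vin=H45: ✓ → 55479
vin=H24: ✓ → 244743
vin=H25: ✗
vin=H26: ✓ → 221949
vin=H83: ✓ → 235343
vin=H75: ✓ → 116828
vin=H22: ✓ → 202154
vin=H46: ✓ → 209802
vin=H41: ✓ → 120918
year_sum = 55479 + 244743 + 221949 + 235343 + 116828 + 202154 + 209802 + 120918 = 1407216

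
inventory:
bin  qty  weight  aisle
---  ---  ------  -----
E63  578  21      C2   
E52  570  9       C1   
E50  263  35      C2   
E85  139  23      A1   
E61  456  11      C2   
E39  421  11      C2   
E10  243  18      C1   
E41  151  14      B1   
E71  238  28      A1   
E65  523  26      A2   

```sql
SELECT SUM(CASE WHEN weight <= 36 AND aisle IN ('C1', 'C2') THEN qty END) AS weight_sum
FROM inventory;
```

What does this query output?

bin=E63: ✓ → 578
bin=E52: ✓ → 570
bin=E50: ✓ → 263
bin=E85: ✗
bin=E61: ✓ → 456
bin=E39: ✓ → 421
bin=E10: ✓ → 243
bin=E41: ✗
bin=E71: ✗
bin=E65: ✗
weight_sum = 578 + 570 + 263 + 456 + 421 + 243 = 2531

2531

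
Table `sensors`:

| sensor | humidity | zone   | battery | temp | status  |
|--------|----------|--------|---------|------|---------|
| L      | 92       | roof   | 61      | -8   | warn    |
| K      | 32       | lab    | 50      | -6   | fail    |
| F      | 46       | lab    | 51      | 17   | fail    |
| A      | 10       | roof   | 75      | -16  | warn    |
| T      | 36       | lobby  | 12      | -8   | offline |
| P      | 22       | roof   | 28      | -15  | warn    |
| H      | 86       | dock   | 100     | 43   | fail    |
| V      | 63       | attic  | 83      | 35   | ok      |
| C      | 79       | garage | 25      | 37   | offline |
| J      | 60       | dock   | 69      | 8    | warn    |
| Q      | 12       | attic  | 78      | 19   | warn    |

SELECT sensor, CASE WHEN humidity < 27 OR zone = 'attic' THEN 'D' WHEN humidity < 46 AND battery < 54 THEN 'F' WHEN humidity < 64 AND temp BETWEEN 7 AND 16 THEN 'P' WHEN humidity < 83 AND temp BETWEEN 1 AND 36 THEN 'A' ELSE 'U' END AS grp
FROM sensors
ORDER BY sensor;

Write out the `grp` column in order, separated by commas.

sensor=A: humidity < 27 OR zone = 'attic' → D
sensor=C: ELSE → U
sensor=F: humidity < 83 AND temp BETWEEN 1 AND 36 → A
sensor=H: ELSE → U
sensor=J: humidity < 64 AND temp BETWEEN 7 AND 16 → P
sensor=K: humidity < 46 AND battery < 54 → F
sensor=L: ELSE → U
sensor=P: humidity < 27 OR zone = 'attic' → D
sensor=Q: humidity < 27 OR zone = 'attic' → D
sensor=T: humidity < 46 AND battery < 54 → F
sensor=V: humidity < 27 OR zone = 'attic' → D

D, U, A, U, P, F, U, D, D, F, D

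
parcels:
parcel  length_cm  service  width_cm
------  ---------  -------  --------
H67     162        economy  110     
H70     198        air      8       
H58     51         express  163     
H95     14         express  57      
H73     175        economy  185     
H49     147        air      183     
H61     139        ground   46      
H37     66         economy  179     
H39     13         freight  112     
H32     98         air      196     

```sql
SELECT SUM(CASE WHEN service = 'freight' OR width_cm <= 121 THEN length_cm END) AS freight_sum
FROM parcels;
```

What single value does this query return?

parcel=H67: ✓ → 162
parcel=H70: ✓ → 198
parcel=H58: ✗
parcel=H95: ✓ → 14
parcel=H73: ✗
parcel=H49: ✗
parcel=H61: ✓ → 139
parcel=H37: ✗
parcel=H39: ✓ → 13
parcel=H32: ✗
freight_sum = 162 + 198 + 14 + 139 + 13 = 526

526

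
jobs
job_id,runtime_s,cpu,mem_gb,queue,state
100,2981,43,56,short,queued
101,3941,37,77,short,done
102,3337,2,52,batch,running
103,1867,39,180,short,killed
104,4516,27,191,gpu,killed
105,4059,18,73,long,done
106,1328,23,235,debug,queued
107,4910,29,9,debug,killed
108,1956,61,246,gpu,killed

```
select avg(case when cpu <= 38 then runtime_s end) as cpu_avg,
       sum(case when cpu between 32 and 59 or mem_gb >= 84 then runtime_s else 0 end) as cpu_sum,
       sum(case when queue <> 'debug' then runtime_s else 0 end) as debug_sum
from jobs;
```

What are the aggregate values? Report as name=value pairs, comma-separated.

cpu_avg=3681.8333333333, cpu_sum=16589, debug_sum=22657

[cpu_avg: cpu <= 38]
job_id=100: ✗
job_id=101: ✓ → 3941
job_id=102: ✓ → 3337
job_id=103: ✗
job_id=104: ✓ → 4516
job_id=105: ✓ → 4059
job_id=106: ✓ → 1328
job_id=107: ✓ → 4910
job_id=108: ✗
cpu_avg = (3941 + 3337 + 4516 + 4059 + 1328 + 4910) / 6 = 3681.8333333333
—
[cpu_sum: cpu between 32 and 59 or mem_gb >= 84]
job_id=100: ✓ → 2981
job_id=101: ✓ → 3941
job_id=102: ✗
job_id=103: ✓ → 1867
job_id=104: ✓ → 4516
job_id=105: ✗
job_id=106: ✓ → 1328
job_id=107: ✗
job_id=108: ✓ → 1956
cpu_sum = 2981 + 3941 + 1867 + 4516 + 1328 + 1956 = 16589
—
[debug_sum: queue <> 'debug']
job_id=100: ✓ → 2981
job_id=101: ✓ → 3941
job_id=102: ✓ → 3337
job_id=103: ✓ → 1867
job_id=104: ✓ → 4516
job_id=105: ✓ → 4059
job_id=106: ✗
job_id=107: ✗
job_id=108: ✓ → 1956
debug_sum = 2981 + 3941 + 3337 + 1867 + 4516 + 4059 + 1956 = 22657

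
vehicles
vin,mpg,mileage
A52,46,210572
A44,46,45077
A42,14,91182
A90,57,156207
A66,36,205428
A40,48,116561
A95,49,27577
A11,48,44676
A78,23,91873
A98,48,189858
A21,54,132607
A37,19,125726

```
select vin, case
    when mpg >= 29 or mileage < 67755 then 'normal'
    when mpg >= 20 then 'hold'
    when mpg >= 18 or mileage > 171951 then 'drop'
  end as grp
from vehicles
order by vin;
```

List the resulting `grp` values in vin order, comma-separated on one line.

vin=A11: mpg >= 29 or mileage < 67755 → normal
vin=A21: mpg >= 29 or mileage < 67755 → normal
vin=A37: mpg >= 18 or mileage > 171951 → drop
vin=A40: mpg >= 29 or mileage < 67755 → normal
vin=A42: (no match → NULL) → NULL
vin=A44: mpg >= 29 or mileage < 67755 → normal
vin=A52: mpg >= 29 or mileage < 67755 → normal
vin=A66: mpg >= 29 or mileage < 67755 → normal
vin=A78: mpg >= 20 → hold
vin=A90: mpg >= 29 or mileage < 67755 → normal
vin=A95: mpg >= 29 or mileage < 67755 → normal
vin=A98: mpg >= 29 or mileage < 67755 → normal

normal, normal, drop, normal, NULL, normal, normal, normal, hold, normal, normal, normal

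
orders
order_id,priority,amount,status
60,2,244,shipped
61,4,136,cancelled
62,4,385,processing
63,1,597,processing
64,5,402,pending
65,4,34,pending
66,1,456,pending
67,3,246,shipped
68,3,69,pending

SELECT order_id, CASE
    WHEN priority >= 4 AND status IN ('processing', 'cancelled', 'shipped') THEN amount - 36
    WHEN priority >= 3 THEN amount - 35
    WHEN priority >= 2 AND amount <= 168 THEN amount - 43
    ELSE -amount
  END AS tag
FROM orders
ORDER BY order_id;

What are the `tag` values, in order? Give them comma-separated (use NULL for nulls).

-244, 100, 349, -597, 367, -1, -456, 211, 34

order_id=60: ELSE → -244
order_id=61: priority >= 4 AND status IN ('processing', 'cancelled', 'shipped') → 100
order_id=62: priority >= 4 AND status IN ('processing', 'cancelled', 'shipped') → 349
order_id=63: ELSE → -597
order_id=64: priority >= 3 → 367
order_id=65: priority >= 3 → -1
order_id=66: ELSE → -456
order_id=67: priority >= 3 → 211
order_id=68: priority >= 3 → 34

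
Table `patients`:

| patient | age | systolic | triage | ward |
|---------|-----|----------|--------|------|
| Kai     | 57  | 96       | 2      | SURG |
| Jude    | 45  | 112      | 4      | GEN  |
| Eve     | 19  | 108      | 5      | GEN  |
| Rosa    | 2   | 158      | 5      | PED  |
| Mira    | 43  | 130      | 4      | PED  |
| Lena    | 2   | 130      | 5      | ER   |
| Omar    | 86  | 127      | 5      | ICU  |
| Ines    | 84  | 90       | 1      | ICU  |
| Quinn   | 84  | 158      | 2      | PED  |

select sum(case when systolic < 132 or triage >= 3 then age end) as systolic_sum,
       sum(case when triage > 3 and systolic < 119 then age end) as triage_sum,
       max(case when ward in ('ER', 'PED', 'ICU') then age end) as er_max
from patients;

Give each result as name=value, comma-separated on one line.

systolic_sum=338, triage_sum=64, er_max=86

[systolic_sum: systolic < 132 or triage >= 3]
patient=Kai: ✓ → 57
patient=Jude: ✓ → 45
patient=Eve: ✓ → 19
patient=Rosa: ✓ → 2
patient=Mira: ✓ → 43
patient=Lena: ✓ → 2
patient=Omar: ✓ → 86
patient=Ines: ✓ → 84
patient=Quinn: ✗
systolic_sum = 57 + 45 + 19 + 2 + 43 + 2 + 86 + 84 = 338
—
[triage_sum: triage > 3 and systolic < 119]
patient=Kai: ✗
patient=Jude: ✓ → 45
patient=Eve: ✓ → 19
patient=Rosa: ✗
patient=Mira: ✗
patient=Lena: ✗
patient=Omar: ✗
patient=Ines: ✗
patient=Quinn: ✗
triage_sum = 45 + 19 = 64
—
[er_max: ward in ('ER', 'PED', 'ICU')]
patient=Kai: ✗
patient=Jude: ✗
patient=Eve: ✗
patient=Rosa: ✓ → 2
patient=Mira: ✓ → 43
patient=Lena: ✓ → 2
patient=Omar: ✓ → 86
patient=Ines: ✓ → 84
patient=Quinn: ✓ → 84
er_max = MAX(2, 43, 2, 86, 84, 84) = 86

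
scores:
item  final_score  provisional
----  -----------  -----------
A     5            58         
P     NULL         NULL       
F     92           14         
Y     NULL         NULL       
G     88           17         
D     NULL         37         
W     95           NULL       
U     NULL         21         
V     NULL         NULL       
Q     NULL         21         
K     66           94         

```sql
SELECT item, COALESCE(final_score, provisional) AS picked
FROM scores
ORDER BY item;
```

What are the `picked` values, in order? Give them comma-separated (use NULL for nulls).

item=A: final_score=5 → 5
item=D: final_score=NULL, provisional=37 → 37
item=F: final_score=92 → 92
item=G: final_score=88 → 88
item=K: final_score=66 → 66
item=P: final_score=NULL, provisional=NULL (all NULL) → NULL
item=Q: final_score=NULL, provisional=21 → 21
item=U: final_score=NULL, provisional=21 → 21
item=V: final_score=NULL, provisional=NULL (all NULL) → NULL
item=W: final_score=95 → 95
item=Y: final_score=NULL, provisional=NULL (all NULL) → NULL

5, 37, 92, 88, 66, NULL, 21, 21, NULL, 95, NULL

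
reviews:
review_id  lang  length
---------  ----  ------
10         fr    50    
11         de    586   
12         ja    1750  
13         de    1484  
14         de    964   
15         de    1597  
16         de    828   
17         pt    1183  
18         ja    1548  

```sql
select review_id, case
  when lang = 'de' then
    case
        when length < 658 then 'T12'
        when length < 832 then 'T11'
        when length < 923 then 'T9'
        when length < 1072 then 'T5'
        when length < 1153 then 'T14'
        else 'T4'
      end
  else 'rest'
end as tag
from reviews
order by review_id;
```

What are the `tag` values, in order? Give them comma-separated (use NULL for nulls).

rest, T12, rest, T4, T5, T4, T11, rest, rest

review_id=10: lang='fr' → outer ELSE → rest
review_id=11: lang='de' → inner[length < 658] → T12
review_id=12: lang='ja' → outer ELSE → rest
review_id=13: lang='de' → inner[ELSE] → T4
review_id=14: lang='de' → inner[length < 1072] → T5
review_id=15: lang='de' → inner[ELSE] → T4
review_id=16: lang='de' → inner[length < 832] → T11
review_id=17: lang='pt' → outer ELSE → rest
review_id=18: lang='ja' → outer ELSE → rest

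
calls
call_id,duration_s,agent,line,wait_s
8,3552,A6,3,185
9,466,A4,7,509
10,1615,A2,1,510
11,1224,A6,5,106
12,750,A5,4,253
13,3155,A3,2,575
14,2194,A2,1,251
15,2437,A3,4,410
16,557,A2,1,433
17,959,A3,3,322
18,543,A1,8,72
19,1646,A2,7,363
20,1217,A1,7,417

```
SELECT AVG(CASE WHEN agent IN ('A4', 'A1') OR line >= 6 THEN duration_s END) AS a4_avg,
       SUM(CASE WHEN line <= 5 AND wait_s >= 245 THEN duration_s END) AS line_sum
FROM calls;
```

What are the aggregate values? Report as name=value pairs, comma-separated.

a4_avg=968, line_sum=11667

[a4_avg: agent IN ('A4', 'A1') OR line >= 6]
call_id=8: ✗
call_id=9: ✓ → 466
call_id=10: ✗
call_id=11: ✗
call_id=12: ✗
call_id=13: ✗
call_id=14: ✗
call_id=15: ✗
call_id=16: ✗
call_id=17: ✗
call_id=18: ✓ → 543
call_id=19: ✓ → 1646
call_id=20: ✓ → 1217
a4_avg = (466 + 543 + 1646 + 1217) / 4 = 968
—
[line_sum: line <= 5 AND wait_s >= 245]
call_id=8: ✗
call_id=9: ✗
call_id=10: ✓ → 1615
call_id=11: ✗
call_id=12: ✓ → 750
call_id=13: ✓ → 3155
call_id=14: ✓ → 2194
call_id=15: ✓ → 2437
call_id=16: ✓ → 557
call_id=17: ✓ → 959
call_id=18: ✗
call_id=19: ✗
call_id=20: ✗
line_sum = 1615 + 750 + 3155 + 2194 + 2437 + 557 + 959 = 11667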